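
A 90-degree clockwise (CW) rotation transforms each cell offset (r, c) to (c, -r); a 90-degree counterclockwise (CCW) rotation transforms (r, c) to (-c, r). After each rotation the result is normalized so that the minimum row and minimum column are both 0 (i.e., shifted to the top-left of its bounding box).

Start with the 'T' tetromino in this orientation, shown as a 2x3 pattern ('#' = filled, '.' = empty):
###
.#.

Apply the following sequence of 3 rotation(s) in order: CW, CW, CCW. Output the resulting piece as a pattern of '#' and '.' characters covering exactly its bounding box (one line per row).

Start:
###
.#.
After rotation 1 (CW):
.#
##
.#
After rotation 2 (CW):
.#.
###
After rotation 3 (CCW):
.#
##
.#

Answer: .#
##
.#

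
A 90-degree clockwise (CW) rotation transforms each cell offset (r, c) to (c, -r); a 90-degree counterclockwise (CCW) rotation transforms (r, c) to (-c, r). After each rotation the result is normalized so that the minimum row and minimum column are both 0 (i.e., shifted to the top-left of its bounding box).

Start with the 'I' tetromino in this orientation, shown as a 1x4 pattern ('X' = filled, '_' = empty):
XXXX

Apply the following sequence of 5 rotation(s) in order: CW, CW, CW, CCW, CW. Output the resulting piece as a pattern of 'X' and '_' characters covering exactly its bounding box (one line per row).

Answer: X
X
X
X

Derivation:
Start:
XXXX
After rotation 1 (CW):
X
X
X
X
After rotation 2 (CW):
XXXX
After rotation 3 (CW):
X
X
X
X
After rotation 4 (CCW):
XXXX
After rotation 5 (CW):
X
X
X
X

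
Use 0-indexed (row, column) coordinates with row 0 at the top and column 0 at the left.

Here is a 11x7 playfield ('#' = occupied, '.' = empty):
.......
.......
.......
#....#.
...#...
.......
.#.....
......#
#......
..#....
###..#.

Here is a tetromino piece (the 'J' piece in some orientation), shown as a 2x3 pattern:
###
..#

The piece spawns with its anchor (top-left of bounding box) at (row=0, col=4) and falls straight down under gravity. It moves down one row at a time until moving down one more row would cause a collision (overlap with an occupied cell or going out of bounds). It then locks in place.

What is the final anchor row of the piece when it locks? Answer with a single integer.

Answer: 2

Derivation:
Spawn at (row=0, col=4). Try each row:
  row 0: fits
  row 1: fits
  row 2: fits
  row 3: blocked -> lock at row 2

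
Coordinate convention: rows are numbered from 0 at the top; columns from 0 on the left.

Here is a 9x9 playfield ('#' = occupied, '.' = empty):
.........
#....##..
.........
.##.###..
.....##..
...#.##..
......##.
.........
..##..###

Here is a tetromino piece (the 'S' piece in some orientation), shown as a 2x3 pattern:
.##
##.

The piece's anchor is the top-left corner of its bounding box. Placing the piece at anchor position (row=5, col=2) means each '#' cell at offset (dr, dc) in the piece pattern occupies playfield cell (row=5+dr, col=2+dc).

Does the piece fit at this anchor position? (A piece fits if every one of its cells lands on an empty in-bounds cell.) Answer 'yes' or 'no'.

Answer: no

Derivation:
Check each piece cell at anchor (5, 2):
  offset (0,1) -> (5,3): occupied ('#') -> FAIL
  offset (0,2) -> (5,4): empty -> OK
  offset (1,0) -> (6,2): empty -> OK
  offset (1,1) -> (6,3): empty -> OK
All cells valid: no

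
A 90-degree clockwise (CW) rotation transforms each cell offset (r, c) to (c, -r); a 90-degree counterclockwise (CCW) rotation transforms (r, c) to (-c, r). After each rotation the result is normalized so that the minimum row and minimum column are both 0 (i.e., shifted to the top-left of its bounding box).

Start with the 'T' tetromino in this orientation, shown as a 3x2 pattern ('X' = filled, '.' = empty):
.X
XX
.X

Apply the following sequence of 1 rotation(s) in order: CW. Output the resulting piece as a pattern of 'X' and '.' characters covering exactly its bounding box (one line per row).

Answer: .X.
XXX

Derivation:
Start:
.X
XX
.X
After rotation 1 (CW):
.X.
XXX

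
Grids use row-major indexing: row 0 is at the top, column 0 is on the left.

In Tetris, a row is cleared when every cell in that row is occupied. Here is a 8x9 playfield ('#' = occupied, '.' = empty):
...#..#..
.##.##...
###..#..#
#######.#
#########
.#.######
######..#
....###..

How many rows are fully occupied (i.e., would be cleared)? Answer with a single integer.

Check each row:
  row 0: 7 empty cells -> not full
  row 1: 5 empty cells -> not full
  row 2: 4 empty cells -> not full
  row 3: 1 empty cell -> not full
  row 4: 0 empty cells -> FULL (clear)
  row 5: 2 empty cells -> not full
  row 6: 2 empty cells -> not full
  row 7: 6 empty cells -> not full
Total rows cleared: 1

Answer: 1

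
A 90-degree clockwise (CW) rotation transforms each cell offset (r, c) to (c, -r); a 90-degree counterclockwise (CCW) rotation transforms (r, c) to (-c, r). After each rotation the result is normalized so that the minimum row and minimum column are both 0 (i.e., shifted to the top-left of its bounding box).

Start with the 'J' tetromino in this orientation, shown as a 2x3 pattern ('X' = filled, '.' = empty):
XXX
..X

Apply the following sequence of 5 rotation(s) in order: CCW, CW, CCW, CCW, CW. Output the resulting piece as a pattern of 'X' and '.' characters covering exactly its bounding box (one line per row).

Answer: XX
X.
X.

Derivation:
Start:
XXX
..X
After rotation 1 (CCW):
XX
X.
X.
After rotation 2 (CW):
XXX
..X
After rotation 3 (CCW):
XX
X.
X.
After rotation 4 (CCW):
X..
XXX
After rotation 5 (CW):
XX
X.
X.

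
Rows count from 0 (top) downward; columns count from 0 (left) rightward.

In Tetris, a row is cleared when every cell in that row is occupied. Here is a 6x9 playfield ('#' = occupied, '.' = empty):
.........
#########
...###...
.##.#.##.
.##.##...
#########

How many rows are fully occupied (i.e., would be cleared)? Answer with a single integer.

Answer: 2

Derivation:
Check each row:
  row 0: 9 empty cells -> not full
  row 1: 0 empty cells -> FULL (clear)
  row 2: 6 empty cells -> not full
  row 3: 4 empty cells -> not full
  row 4: 5 empty cells -> not full
  row 5: 0 empty cells -> FULL (clear)
Total rows cleared: 2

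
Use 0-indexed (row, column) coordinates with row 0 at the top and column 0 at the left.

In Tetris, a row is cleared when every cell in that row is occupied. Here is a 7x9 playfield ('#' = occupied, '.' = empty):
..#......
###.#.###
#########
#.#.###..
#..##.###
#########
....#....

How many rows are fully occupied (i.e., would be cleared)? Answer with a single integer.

Answer: 2

Derivation:
Check each row:
  row 0: 8 empty cells -> not full
  row 1: 2 empty cells -> not full
  row 2: 0 empty cells -> FULL (clear)
  row 3: 4 empty cells -> not full
  row 4: 3 empty cells -> not full
  row 5: 0 empty cells -> FULL (clear)
  row 6: 8 empty cells -> not full
Total rows cleared: 2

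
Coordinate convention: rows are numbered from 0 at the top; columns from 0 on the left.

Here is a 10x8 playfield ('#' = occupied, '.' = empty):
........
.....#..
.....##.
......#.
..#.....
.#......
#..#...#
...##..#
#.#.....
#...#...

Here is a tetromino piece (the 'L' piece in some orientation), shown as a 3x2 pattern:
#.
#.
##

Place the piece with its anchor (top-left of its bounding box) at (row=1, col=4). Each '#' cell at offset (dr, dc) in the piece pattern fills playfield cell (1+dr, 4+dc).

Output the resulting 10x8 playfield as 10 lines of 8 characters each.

Answer: ........
....##..
....###.
....###.
..#.....
.#......
#..#...#
...##..#
#.#.....
#...#...

Derivation:
Fill (1+0,4+0) = (1,4)
Fill (1+1,4+0) = (2,4)
Fill (1+2,4+0) = (3,4)
Fill (1+2,4+1) = (3,5)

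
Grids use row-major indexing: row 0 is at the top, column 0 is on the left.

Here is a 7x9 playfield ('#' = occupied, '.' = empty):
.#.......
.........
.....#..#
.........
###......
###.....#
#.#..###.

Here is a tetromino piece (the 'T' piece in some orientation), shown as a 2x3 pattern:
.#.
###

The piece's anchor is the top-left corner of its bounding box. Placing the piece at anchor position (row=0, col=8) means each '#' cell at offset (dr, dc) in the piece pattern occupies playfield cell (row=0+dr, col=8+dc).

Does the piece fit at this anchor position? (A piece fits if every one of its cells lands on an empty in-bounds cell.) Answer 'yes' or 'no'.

Answer: no

Derivation:
Check each piece cell at anchor (0, 8):
  offset (0,1) -> (0,9): out of bounds -> FAIL
  offset (1,0) -> (1,8): empty -> OK
  offset (1,1) -> (1,9): out of bounds -> FAIL
  offset (1,2) -> (1,10): out of bounds -> FAIL
All cells valid: no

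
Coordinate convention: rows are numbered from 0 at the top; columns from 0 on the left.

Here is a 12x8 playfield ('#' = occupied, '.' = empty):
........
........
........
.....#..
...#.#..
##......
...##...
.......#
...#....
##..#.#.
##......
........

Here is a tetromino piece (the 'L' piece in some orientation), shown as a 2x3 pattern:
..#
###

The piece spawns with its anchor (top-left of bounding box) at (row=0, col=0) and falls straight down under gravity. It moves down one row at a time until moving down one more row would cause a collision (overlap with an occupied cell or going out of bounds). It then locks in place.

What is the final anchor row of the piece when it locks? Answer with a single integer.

Answer: 3

Derivation:
Spawn at (row=0, col=0). Try each row:
  row 0: fits
  row 1: fits
  row 2: fits
  row 3: fits
  row 4: blocked -> lock at row 3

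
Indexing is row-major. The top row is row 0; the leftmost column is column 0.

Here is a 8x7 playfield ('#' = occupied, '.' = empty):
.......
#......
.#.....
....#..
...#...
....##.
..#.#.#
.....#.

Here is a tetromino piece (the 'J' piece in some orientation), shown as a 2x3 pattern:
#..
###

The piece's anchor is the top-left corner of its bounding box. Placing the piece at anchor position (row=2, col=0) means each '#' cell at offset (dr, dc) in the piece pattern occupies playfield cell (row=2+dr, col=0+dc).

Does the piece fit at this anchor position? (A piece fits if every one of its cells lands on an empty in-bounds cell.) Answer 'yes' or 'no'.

Check each piece cell at anchor (2, 0):
  offset (0,0) -> (2,0): empty -> OK
  offset (1,0) -> (3,0): empty -> OK
  offset (1,1) -> (3,1): empty -> OK
  offset (1,2) -> (3,2): empty -> OK
All cells valid: yes

Answer: yes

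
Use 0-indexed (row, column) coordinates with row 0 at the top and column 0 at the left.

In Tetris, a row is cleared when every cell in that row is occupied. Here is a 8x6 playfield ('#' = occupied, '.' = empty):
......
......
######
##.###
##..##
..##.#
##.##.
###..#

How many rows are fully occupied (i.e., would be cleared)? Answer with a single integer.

Check each row:
  row 0: 6 empty cells -> not full
  row 1: 6 empty cells -> not full
  row 2: 0 empty cells -> FULL (clear)
  row 3: 1 empty cell -> not full
  row 4: 2 empty cells -> not full
  row 5: 3 empty cells -> not full
  row 6: 2 empty cells -> not full
  row 7: 2 empty cells -> not full
Total rows cleared: 1

Answer: 1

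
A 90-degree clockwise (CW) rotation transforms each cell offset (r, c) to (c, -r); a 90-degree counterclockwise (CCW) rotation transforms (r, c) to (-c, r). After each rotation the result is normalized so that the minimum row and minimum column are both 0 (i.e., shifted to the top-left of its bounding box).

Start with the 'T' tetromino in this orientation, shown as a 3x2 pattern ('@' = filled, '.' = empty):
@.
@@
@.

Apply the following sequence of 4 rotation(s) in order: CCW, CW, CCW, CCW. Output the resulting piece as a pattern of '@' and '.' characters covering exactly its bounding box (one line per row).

Start:
@.
@@
@.
After rotation 1 (CCW):
.@.
@@@
After rotation 2 (CW):
@.
@@
@.
After rotation 3 (CCW):
.@.
@@@
After rotation 4 (CCW):
.@
@@
.@

Answer: .@
@@
.@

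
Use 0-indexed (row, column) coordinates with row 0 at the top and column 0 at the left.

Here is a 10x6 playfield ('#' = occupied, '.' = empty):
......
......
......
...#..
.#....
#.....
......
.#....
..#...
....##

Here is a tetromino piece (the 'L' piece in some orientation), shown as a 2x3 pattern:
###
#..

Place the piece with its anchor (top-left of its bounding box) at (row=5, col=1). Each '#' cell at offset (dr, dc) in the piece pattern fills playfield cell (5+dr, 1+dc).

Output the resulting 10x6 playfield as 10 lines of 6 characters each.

Fill (5+0,1+0) = (5,1)
Fill (5+0,1+1) = (5,2)
Fill (5+0,1+2) = (5,3)
Fill (5+1,1+0) = (6,1)

Answer: ......
......
......
...#..
.#....
####..
.#....
.#....
..#...
....##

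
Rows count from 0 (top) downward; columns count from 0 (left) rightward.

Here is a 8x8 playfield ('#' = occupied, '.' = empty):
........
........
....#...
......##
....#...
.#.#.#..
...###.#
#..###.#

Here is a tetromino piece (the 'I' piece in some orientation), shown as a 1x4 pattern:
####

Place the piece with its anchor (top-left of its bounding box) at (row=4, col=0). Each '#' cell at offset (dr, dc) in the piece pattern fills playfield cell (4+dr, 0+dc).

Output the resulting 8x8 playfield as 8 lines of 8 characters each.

Fill (4+0,0+0) = (4,0)
Fill (4+0,0+1) = (4,1)
Fill (4+0,0+2) = (4,2)
Fill (4+0,0+3) = (4,3)

Answer: ........
........
....#...
......##
#####...
.#.#.#..
...###.#
#..###.#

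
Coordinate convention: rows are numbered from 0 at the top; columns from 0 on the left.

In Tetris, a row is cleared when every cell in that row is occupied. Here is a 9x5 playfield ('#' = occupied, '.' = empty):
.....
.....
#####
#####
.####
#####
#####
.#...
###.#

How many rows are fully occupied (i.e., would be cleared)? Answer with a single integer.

Check each row:
  row 0: 5 empty cells -> not full
  row 1: 5 empty cells -> not full
  row 2: 0 empty cells -> FULL (clear)
  row 3: 0 empty cells -> FULL (clear)
  row 4: 1 empty cell -> not full
  row 5: 0 empty cells -> FULL (clear)
  row 6: 0 empty cells -> FULL (clear)
  row 7: 4 empty cells -> not full
  row 8: 1 empty cell -> not full
Total rows cleared: 4

Answer: 4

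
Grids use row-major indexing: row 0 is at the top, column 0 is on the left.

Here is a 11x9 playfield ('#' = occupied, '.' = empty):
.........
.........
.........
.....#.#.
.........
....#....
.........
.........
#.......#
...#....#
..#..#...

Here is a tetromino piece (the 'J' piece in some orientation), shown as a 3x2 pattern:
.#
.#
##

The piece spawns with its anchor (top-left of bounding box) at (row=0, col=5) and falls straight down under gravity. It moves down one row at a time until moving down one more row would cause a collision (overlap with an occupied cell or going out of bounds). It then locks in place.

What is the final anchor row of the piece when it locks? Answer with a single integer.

Answer: 0

Derivation:
Spawn at (row=0, col=5). Try each row:
  row 0: fits
  row 1: blocked -> lock at row 0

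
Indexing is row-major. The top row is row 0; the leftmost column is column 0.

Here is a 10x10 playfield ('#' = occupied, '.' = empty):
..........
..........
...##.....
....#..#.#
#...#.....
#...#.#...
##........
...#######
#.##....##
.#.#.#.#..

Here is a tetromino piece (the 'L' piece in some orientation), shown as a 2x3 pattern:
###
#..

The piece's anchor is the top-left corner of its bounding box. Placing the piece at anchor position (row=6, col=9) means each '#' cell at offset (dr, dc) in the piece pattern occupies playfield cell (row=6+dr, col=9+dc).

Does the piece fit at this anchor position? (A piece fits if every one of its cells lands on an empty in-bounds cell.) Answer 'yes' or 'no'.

Answer: no

Derivation:
Check each piece cell at anchor (6, 9):
  offset (0,0) -> (6,9): empty -> OK
  offset (0,1) -> (6,10): out of bounds -> FAIL
  offset (0,2) -> (6,11): out of bounds -> FAIL
  offset (1,0) -> (7,9): occupied ('#') -> FAIL
All cells valid: no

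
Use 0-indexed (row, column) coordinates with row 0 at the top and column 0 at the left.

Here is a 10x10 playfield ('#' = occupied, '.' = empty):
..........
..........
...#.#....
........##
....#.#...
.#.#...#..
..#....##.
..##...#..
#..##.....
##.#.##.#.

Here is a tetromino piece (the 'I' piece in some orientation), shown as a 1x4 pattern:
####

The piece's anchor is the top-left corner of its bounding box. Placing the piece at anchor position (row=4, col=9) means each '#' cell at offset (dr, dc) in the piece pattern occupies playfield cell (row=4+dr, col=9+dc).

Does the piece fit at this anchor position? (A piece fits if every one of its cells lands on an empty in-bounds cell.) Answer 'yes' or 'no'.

Answer: no

Derivation:
Check each piece cell at anchor (4, 9):
  offset (0,0) -> (4,9): empty -> OK
  offset (0,1) -> (4,10): out of bounds -> FAIL
  offset (0,2) -> (4,11): out of bounds -> FAIL
  offset (0,3) -> (4,12): out of bounds -> FAIL
All cells valid: no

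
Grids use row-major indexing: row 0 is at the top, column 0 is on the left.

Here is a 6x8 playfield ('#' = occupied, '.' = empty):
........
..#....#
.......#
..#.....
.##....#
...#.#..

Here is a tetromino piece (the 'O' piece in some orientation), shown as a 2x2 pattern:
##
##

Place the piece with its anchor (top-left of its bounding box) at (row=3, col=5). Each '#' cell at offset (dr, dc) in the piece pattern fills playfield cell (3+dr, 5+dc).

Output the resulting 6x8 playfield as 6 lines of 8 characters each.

Answer: ........
..#....#
.......#
..#..##.
.##..###
...#.#..

Derivation:
Fill (3+0,5+0) = (3,5)
Fill (3+0,5+1) = (3,6)
Fill (3+1,5+0) = (4,5)
Fill (3+1,5+1) = (4,6)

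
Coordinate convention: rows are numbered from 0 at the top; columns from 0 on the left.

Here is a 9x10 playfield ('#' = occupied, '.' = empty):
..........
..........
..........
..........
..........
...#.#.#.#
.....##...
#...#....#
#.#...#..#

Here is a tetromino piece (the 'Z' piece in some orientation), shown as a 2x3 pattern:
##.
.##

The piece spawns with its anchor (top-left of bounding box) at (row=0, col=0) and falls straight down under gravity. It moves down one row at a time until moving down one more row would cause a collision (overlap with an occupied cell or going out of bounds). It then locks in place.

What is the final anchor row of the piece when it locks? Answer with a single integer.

Spawn at (row=0, col=0). Try each row:
  row 0: fits
  row 1: fits
  row 2: fits
  row 3: fits
  row 4: fits
  row 5: fits
  row 6: fits
  row 7: blocked -> lock at row 6

Answer: 6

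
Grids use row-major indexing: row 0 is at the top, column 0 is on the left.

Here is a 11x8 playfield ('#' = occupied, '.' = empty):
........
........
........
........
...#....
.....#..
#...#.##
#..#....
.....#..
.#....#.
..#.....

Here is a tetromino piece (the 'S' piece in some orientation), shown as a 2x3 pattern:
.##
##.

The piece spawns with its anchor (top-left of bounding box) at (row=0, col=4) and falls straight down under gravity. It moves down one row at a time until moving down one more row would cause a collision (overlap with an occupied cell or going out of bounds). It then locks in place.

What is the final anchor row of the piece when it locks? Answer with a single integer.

Answer: 3

Derivation:
Spawn at (row=0, col=4). Try each row:
  row 0: fits
  row 1: fits
  row 2: fits
  row 3: fits
  row 4: blocked -> lock at row 3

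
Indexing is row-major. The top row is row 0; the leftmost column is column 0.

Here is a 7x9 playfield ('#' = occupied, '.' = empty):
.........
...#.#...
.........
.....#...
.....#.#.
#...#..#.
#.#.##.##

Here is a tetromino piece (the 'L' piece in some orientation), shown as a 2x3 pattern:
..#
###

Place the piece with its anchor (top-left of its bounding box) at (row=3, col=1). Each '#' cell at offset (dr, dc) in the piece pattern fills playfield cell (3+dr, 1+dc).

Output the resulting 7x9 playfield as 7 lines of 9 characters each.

Fill (3+0,1+2) = (3,3)
Fill (3+1,1+0) = (4,1)
Fill (3+1,1+1) = (4,2)
Fill (3+1,1+2) = (4,3)

Answer: .........
...#.#...
.........
...#.#...
.###.#.#.
#...#..#.
#.#.##.##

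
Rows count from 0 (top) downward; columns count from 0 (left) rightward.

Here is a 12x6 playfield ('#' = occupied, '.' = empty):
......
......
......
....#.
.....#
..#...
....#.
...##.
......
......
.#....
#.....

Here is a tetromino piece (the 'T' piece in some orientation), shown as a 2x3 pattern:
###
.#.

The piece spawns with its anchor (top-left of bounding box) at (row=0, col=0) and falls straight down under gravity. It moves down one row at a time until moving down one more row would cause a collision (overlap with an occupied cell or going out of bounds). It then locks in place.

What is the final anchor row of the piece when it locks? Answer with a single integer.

Spawn at (row=0, col=0). Try each row:
  row 0: fits
  row 1: fits
  row 2: fits
  row 3: fits
  row 4: fits
  row 5: blocked -> lock at row 4

Answer: 4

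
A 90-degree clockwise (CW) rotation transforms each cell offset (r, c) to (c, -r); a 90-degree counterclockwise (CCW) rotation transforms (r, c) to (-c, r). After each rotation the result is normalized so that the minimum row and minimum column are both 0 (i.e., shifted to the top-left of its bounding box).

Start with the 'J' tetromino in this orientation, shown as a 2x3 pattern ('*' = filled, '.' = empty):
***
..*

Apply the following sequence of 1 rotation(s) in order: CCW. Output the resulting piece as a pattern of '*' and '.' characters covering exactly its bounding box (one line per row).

Start:
***
..*
After rotation 1 (CCW):
**
*.
*.

Answer: **
*.
*.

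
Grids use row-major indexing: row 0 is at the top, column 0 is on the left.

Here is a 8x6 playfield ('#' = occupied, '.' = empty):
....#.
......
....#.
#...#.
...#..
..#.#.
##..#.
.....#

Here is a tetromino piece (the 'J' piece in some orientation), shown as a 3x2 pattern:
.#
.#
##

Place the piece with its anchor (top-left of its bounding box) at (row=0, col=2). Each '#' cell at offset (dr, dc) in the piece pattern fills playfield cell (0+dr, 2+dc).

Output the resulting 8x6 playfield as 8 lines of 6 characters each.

Fill (0+0,2+1) = (0,3)
Fill (0+1,2+1) = (1,3)
Fill (0+2,2+0) = (2,2)
Fill (0+2,2+1) = (2,3)

Answer: ...##.
...#..
..###.
#...#.
...#..
..#.#.
##..#.
.....#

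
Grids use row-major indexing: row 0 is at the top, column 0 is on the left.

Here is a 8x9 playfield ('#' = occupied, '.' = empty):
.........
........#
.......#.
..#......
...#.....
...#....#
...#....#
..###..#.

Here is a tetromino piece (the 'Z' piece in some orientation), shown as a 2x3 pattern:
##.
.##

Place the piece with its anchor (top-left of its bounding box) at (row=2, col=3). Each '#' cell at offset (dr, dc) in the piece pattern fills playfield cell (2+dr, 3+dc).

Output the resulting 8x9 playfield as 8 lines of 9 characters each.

Answer: .........
........#
...##..#.
..#.##...
...#.....
...#....#
...#....#
..###..#.

Derivation:
Fill (2+0,3+0) = (2,3)
Fill (2+0,3+1) = (2,4)
Fill (2+1,3+1) = (3,4)
Fill (2+1,3+2) = (3,5)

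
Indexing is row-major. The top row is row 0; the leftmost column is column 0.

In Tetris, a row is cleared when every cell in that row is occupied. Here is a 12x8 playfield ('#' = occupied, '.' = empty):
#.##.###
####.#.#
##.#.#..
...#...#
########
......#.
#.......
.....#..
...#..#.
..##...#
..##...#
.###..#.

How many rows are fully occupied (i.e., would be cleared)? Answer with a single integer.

Check each row:
  row 0: 2 empty cells -> not full
  row 1: 2 empty cells -> not full
  row 2: 4 empty cells -> not full
  row 3: 6 empty cells -> not full
  row 4: 0 empty cells -> FULL (clear)
  row 5: 7 empty cells -> not full
  row 6: 7 empty cells -> not full
  row 7: 7 empty cells -> not full
  row 8: 6 empty cells -> not full
  row 9: 5 empty cells -> not full
  row 10: 5 empty cells -> not full
  row 11: 4 empty cells -> not full
Total rows cleared: 1

Answer: 1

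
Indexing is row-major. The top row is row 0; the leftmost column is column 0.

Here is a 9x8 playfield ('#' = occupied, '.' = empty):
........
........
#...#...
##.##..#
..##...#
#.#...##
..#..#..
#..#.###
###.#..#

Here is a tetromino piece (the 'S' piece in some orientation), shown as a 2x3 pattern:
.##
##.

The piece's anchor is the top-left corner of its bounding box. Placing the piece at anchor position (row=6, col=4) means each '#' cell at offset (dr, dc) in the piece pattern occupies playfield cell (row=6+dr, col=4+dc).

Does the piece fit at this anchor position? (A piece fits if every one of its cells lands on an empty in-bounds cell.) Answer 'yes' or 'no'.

Answer: no

Derivation:
Check each piece cell at anchor (6, 4):
  offset (0,1) -> (6,5): occupied ('#') -> FAIL
  offset (0,2) -> (6,6): empty -> OK
  offset (1,0) -> (7,4): empty -> OK
  offset (1,1) -> (7,5): occupied ('#') -> FAIL
All cells valid: no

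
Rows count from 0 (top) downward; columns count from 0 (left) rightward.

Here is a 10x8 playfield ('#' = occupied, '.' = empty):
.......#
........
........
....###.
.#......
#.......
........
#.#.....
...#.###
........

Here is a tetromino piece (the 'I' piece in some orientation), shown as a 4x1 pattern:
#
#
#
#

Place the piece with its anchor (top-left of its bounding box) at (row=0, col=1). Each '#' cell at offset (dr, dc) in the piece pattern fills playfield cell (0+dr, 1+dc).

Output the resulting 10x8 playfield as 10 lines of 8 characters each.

Fill (0+0,1+0) = (0,1)
Fill (0+1,1+0) = (1,1)
Fill (0+2,1+0) = (2,1)
Fill (0+3,1+0) = (3,1)

Answer: .#.....#
.#......
.#......
.#..###.
.#......
#.......
........
#.#.....
...#.###
........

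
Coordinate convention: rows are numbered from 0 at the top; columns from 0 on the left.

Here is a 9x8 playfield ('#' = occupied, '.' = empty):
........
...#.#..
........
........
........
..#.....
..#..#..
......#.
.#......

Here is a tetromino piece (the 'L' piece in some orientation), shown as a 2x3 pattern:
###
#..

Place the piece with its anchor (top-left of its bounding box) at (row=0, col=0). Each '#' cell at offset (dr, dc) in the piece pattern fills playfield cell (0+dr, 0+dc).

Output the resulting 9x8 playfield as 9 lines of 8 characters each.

Fill (0+0,0+0) = (0,0)
Fill (0+0,0+1) = (0,1)
Fill (0+0,0+2) = (0,2)
Fill (0+1,0+0) = (1,0)

Answer: ###.....
#..#.#..
........
........
........
..#.....
..#..#..
......#.
.#......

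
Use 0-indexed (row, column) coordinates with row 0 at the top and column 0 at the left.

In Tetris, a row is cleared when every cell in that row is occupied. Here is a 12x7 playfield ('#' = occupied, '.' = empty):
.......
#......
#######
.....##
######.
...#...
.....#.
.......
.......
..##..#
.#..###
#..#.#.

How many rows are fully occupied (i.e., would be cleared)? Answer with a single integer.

Check each row:
  row 0: 7 empty cells -> not full
  row 1: 6 empty cells -> not full
  row 2: 0 empty cells -> FULL (clear)
  row 3: 5 empty cells -> not full
  row 4: 1 empty cell -> not full
  row 5: 6 empty cells -> not full
  row 6: 6 empty cells -> not full
  row 7: 7 empty cells -> not full
  row 8: 7 empty cells -> not full
  row 9: 4 empty cells -> not full
  row 10: 3 empty cells -> not full
  row 11: 4 empty cells -> not full
Total rows cleared: 1

Answer: 1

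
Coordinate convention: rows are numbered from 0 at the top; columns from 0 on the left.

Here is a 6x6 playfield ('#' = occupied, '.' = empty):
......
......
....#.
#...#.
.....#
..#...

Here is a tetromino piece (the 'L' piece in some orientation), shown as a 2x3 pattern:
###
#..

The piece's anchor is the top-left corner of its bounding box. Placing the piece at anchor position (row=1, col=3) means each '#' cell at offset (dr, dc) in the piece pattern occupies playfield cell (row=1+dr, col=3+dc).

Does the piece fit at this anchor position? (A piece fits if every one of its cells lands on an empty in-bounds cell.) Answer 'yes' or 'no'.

Answer: yes

Derivation:
Check each piece cell at anchor (1, 3):
  offset (0,0) -> (1,3): empty -> OK
  offset (0,1) -> (1,4): empty -> OK
  offset (0,2) -> (1,5): empty -> OK
  offset (1,0) -> (2,3): empty -> OK
All cells valid: yes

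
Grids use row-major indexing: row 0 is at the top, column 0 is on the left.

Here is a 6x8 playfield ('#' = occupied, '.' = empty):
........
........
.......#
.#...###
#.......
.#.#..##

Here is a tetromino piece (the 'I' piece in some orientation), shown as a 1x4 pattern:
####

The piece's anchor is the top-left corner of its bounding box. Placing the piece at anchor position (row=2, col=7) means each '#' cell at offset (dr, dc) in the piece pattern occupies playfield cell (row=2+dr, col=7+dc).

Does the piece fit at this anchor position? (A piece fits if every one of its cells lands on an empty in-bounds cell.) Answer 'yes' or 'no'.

Answer: no

Derivation:
Check each piece cell at anchor (2, 7):
  offset (0,0) -> (2,7): occupied ('#') -> FAIL
  offset (0,1) -> (2,8): out of bounds -> FAIL
  offset (0,2) -> (2,9): out of bounds -> FAIL
  offset (0,3) -> (2,10): out of bounds -> FAIL
All cells valid: no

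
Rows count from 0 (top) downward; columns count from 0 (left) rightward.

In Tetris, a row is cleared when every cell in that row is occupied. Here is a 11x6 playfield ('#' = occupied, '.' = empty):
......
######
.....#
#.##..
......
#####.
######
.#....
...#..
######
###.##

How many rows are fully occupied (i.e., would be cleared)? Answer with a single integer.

Answer: 3

Derivation:
Check each row:
  row 0: 6 empty cells -> not full
  row 1: 0 empty cells -> FULL (clear)
  row 2: 5 empty cells -> not full
  row 3: 3 empty cells -> not full
  row 4: 6 empty cells -> not full
  row 5: 1 empty cell -> not full
  row 6: 0 empty cells -> FULL (clear)
  row 7: 5 empty cells -> not full
  row 8: 5 empty cells -> not full
  row 9: 0 empty cells -> FULL (clear)
  row 10: 1 empty cell -> not full
Total rows cleared: 3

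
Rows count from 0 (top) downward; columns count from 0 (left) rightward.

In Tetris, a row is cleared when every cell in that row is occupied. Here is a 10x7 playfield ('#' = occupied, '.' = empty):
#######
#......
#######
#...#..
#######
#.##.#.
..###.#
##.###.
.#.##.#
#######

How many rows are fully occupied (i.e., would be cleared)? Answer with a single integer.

Check each row:
  row 0: 0 empty cells -> FULL (clear)
  row 1: 6 empty cells -> not full
  row 2: 0 empty cells -> FULL (clear)
  row 3: 5 empty cells -> not full
  row 4: 0 empty cells -> FULL (clear)
  row 5: 3 empty cells -> not full
  row 6: 3 empty cells -> not full
  row 7: 2 empty cells -> not full
  row 8: 3 empty cells -> not full
  row 9: 0 empty cells -> FULL (clear)
Total rows cleared: 4

Answer: 4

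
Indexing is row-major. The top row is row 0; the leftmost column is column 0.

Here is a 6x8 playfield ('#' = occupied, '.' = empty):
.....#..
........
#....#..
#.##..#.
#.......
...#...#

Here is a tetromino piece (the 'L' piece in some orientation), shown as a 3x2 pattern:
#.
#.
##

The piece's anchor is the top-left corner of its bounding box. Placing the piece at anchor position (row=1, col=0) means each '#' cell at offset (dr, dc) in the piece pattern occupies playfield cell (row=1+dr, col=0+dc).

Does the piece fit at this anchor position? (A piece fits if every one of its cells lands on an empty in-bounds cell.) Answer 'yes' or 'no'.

Check each piece cell at anchor (1, 0):
  offset (0,0) -> (1,0): empty -> OK
  offset (1,0) -> (2,0): occupied ('#') -> FAIL
  offset (2,0) -> (3,0): occupied ('#') -> FAIL
  offset (2,1) -> (3,1): empty -> OK
All cells valid: no

Answer: no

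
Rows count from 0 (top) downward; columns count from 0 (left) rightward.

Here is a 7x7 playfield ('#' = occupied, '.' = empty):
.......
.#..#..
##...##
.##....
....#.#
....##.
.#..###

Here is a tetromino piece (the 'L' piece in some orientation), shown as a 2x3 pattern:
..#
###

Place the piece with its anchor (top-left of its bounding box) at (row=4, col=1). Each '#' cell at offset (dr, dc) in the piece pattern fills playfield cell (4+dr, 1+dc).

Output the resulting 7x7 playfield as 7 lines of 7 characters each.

Answer: .......
.#..#..
##...##
.##....
...##.#
.#####.
.#..###

Derivation:
Fill (4+0,1+2) = (4,3)
Fill (4+1,1+0) = (5,1)
Fill (4+1,1+1) = (5,2)
Fill (4+1,1+2) = (5,3)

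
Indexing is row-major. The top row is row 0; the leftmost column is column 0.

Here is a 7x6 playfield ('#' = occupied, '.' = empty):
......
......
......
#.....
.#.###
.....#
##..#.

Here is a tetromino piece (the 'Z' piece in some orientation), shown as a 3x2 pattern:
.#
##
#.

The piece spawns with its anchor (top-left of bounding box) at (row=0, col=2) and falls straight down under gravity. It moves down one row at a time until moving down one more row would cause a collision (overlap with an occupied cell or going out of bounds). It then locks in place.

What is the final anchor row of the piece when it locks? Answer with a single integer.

Answer: 2

Derivation:
Spawn at (row=0, col=2). Try each row:
  row 0: fits
  row 1: fits
  row 2: fits
  row 3: blocked -> lock at row 2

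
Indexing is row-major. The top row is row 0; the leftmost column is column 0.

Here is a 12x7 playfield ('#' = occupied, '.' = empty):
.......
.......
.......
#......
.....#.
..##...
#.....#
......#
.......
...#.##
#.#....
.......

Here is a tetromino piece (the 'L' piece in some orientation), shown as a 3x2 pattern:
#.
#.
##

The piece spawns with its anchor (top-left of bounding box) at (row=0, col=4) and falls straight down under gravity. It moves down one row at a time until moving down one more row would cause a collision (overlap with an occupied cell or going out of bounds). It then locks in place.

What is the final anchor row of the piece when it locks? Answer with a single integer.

Spawn at (row=0, col=4). Try each row:
  row 0: fits
  row 1: fits
  row 2: blocked -> lock at row 1

Answer: 1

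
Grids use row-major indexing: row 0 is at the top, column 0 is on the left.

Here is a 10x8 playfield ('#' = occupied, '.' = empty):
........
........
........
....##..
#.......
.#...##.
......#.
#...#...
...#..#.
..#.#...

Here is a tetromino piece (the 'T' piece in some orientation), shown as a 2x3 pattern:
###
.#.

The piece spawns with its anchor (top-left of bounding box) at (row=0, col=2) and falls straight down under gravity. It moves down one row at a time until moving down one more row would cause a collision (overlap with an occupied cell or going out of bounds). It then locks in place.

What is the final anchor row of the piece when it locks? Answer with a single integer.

Spawn at (row=0, col=2). Try each row:
  row 0: fits
  row 1: fits
  row 2: fits
  row 3: blocked -> lock at row 2

Answer: 2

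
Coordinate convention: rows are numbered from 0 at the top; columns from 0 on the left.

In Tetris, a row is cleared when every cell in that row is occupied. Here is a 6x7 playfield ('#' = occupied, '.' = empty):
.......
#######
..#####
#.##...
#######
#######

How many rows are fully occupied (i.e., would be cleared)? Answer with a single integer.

Check each row:
  row 0: 7 empty cells -> not full
  row 1: 0 empty cells -> FULL (clear)
  row 2: 2 empty cells -> not full
  row 3: 4 empty cells -> not full
  row 4: 0 empty cells -> FULL (clear)
  row 5: 0 empty cells -> FULL (clear)
Total rows cleared: 3

Answer: 3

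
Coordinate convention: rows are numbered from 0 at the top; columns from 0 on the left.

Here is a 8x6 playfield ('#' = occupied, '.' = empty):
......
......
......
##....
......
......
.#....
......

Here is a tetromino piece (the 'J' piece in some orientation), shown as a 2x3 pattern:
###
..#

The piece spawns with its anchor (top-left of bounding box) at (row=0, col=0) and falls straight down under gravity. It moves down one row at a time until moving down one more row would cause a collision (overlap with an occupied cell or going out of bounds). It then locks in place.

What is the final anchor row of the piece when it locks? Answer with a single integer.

Answer: 2

Derivation:
Spawn at (row=0, col=0). Try each row:
  row 0: fits
  row 1: fits
  row 2: fits
  row 3: blocked -> lock at row 2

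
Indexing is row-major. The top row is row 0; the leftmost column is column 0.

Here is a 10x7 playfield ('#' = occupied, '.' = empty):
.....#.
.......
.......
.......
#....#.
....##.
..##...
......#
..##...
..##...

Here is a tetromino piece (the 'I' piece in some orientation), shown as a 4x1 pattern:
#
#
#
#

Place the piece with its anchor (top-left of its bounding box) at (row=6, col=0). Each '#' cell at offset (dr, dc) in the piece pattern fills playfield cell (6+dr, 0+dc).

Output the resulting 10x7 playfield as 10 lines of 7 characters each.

Fill (6+0,0+0) = (6,0)
Fill (6+1,0+0) = (7,0)
Fill (6+2,0+0) = (8,0)
Fill (6+3,0+0) = (9,0)

Answer: .....#.
.......
.......
.......
#....#.
....##.
#.##...
#.....#
#.##...
#.##...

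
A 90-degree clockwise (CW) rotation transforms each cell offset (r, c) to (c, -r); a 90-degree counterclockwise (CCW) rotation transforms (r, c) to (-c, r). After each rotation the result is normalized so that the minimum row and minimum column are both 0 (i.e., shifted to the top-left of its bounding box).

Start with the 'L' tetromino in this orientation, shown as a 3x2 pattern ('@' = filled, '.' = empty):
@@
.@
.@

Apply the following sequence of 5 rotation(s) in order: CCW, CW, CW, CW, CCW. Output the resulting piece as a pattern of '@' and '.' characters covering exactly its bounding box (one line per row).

Answer: ..@
@@@

Derivation:
Start:
@@
.@
.@
After rotation 1 (CCW):
@@@
@..
After rotation 2 (CW):
@@
.@
.@
After rotation 3 (CW):
..@
@@@
After rotation 4 (CW):
@.
@.
@@
After rotation 5 (CCW):
..@
@@@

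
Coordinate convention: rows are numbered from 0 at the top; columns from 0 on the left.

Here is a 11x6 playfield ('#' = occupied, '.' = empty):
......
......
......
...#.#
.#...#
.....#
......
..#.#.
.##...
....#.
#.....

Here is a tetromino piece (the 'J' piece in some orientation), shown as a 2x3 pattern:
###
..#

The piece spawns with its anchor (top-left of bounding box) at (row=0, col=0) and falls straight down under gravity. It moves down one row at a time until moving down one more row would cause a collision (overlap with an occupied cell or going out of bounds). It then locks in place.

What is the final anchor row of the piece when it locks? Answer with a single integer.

Answer: 3

Derivation:
Spawn at (row=0, col=0). Try each row:
  row 0: fits
  row 1: fits
  row 2: fits
  row 3: fits
  row 4: blocked -> lock at row 3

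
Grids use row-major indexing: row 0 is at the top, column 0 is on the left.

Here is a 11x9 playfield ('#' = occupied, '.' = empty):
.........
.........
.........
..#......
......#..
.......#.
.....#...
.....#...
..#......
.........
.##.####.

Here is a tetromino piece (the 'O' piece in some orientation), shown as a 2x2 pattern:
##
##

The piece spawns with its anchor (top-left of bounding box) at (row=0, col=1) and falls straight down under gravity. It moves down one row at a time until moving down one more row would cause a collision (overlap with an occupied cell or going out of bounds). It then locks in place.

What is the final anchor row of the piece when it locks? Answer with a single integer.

Spawn at (row=0, col=1). Try each row:
  row 0: fits
  row 1: fits
  row 2: blocked -> lock at row 1

Answer: 1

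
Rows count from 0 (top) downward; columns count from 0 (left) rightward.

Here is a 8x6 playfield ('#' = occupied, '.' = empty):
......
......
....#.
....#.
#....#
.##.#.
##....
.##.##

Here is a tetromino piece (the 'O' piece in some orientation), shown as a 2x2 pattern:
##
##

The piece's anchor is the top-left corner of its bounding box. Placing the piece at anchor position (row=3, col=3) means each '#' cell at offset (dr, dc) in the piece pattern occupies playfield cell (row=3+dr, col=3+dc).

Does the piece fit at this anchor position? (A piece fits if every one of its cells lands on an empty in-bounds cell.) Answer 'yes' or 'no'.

Check each piece cell at anchor (3, 3):
  offset (0,0) -> (3,3): empty -> OK
  offset (0,1) -> (3,4): occupied ('#') -> FAIL
  offset (1,0) -> (4,3): empty -> OK
  offset (1,1) -> (4,4): empty -> OK
All cells valid: no

Answer: no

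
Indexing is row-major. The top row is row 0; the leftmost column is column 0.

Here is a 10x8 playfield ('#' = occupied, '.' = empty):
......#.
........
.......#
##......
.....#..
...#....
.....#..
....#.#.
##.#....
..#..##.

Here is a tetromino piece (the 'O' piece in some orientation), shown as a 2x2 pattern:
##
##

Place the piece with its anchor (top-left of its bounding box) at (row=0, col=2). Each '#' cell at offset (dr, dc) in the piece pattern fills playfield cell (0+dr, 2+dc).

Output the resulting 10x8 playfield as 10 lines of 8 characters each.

Fill (0+0,2+0) = (0,2)
Fill (0+0,2+1) = (0,3)
Fill (0+1,2+0) = (1,2)
Fill (0+1,2+1) = (1,3)

Answer: ..##..#.
..##....
.......#
##......
.....#..
...#....
.....#..
....#.#.
##.#....
..#..##.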